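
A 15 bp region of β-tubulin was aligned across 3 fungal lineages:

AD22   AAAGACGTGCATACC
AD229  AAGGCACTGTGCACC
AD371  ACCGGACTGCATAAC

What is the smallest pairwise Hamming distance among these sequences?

6

Pairwise Hamming distances:
  AD22 vs AD229: 7
  AD22 vs AD371: 6
  AD229 vs AD371: 7
The smallest is 6, between AD22 and AD371.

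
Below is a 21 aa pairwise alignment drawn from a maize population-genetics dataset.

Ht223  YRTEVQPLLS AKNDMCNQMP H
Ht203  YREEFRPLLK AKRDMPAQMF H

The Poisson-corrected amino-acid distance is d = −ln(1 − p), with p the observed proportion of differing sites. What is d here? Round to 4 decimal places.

Mismatches occur at site 3 (T/E), site 5 (V/F), site 6 (Q/R), site 10 (S/K), site 13 (N/R), site 16 (C/P), site 17 (N/A), site 20 (P/F).
p = 8/21 = 0.380952.
d = −ln(1 − 0.380952) = −ln(0.619048) = 0.4796.

0.4796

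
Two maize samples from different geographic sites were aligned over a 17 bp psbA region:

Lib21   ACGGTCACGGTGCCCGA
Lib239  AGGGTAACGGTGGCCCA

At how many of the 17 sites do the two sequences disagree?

Differing sites — 2:C/G; 6:C/A; 13:C/G; 16:G/C.
That gives 4 mismatches out of 17 aligned sites, so the Hamming distance is 4.

4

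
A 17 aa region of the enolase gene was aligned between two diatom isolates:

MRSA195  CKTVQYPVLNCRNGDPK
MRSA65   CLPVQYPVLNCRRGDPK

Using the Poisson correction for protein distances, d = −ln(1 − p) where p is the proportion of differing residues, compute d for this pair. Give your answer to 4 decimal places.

0.1942

Differing sites — 2:K/L; 3:T/P; 13:N/R.
p = 3/17 = 0.176471.
d = −ln(1 − 0.176471) = −ln(0.823529) = 0.1942.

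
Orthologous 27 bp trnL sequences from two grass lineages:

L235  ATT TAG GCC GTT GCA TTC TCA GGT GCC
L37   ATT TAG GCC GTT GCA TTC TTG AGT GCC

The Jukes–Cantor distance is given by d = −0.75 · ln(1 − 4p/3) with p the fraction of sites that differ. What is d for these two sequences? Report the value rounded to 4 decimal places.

0.1203

Mismatches occur at site 20 (C↔T), site 21 (A↔G), site 22 (G↔A).
p = 3/27 = 0.111111.
d = −0.75 · ln(1 − (4/3)·0.111111) = −0.75 · ln(0.851852) = −0.75 · (-0.160342) = 0.1203.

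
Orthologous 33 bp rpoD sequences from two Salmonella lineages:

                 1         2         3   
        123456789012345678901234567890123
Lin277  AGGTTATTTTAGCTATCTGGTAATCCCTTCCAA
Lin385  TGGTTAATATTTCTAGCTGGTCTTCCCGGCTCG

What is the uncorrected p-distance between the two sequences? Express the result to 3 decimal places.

Differing sites — 1:A/T; 7:T/A; 9:T/A; 11:A/T; 12:G/T; 16:T/G; 22:A/C; 23:A/T; 28:T/G; 29:T/G; 31:C/T; 32:A/C; 33:A/G.
There are 13 differences over 33 sites, so p = 13/33 = 0.394.

0.394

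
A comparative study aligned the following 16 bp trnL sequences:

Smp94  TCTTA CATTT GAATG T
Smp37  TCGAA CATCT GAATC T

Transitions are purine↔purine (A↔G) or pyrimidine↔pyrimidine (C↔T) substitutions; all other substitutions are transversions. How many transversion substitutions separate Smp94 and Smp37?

3

Mismatches occur at site 3 (T/G, transversion), site 4 (T/A, transversion), site 9 (T/C, transition), site 15 (G/C, transversion).
Of the 4 differences, 1 transition and 3 transversions, so the answer is 3.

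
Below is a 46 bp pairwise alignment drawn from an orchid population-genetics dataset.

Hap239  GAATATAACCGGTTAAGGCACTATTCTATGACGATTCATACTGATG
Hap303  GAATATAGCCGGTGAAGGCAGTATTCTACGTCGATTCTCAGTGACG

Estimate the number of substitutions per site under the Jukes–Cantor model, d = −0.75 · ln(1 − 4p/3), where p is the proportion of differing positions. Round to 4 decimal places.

0.2267

Differing sites — 8:A/G; 14:T/G; 21:C/G; 29:T/C; 31:A/T; 38:A/T; 39:T/C; 41:C/G; 45:T/C.
p = 9/46 = 0.195652.
d = −0.75 · ln(1 − (4/3)·0.195652) = −0.75 · ln(0.739131) = −0.75 · (-0.302280) = 0.2267.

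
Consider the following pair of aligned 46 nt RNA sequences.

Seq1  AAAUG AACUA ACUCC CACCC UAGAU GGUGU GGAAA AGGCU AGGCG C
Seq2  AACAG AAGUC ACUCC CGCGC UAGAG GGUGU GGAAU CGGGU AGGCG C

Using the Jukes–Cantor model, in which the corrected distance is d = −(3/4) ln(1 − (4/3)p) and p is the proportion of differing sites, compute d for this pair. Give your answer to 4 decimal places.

Differing sites — 3:A/C; 4:U/A; 8:C/G; 10:A/C; 17:A/G; 19:C/G; 25:U/G; 35:A/U; 36:A/C; 39:C/G.
p = 10/46 = 0.217391.
d = −0.75 · ln(1 − (4/3)·0.217391) = −0.75 · ln(0.710145) = −0.75 · (-0.342286) = 0.2567.

0.2567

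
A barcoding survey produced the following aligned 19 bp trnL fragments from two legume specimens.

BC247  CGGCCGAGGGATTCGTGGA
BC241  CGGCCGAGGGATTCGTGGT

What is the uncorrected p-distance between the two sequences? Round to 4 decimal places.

0.0526

A single mismatch occurs at site 19 (A→T).
There are 1 differences over 19 sites, so p = 1/19 = 0.0526.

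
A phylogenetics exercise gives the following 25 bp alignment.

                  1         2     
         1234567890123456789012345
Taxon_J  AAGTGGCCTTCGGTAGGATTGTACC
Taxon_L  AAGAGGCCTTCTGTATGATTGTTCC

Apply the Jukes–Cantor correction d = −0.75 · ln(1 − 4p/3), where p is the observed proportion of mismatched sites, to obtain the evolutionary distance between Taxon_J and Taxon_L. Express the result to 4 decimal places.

0.1800

Differing sites — 4:T/A; 12:G/T; 16:G/T; 23:A/T.
p = 4/25 = 0.160000.
d = −0.75 · ln(1 − (4/3)·0.160000) = −0.75 · ln(0.786667) = −0.75 · (-0.239950) = 0.1800.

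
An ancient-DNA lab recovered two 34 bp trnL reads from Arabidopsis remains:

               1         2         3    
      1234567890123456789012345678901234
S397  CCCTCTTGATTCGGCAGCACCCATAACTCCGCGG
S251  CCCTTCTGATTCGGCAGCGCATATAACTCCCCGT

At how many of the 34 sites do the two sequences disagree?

The sequences differ at positions 5 (C/T), 6 (T/C), 19 (A/G), 21 (C/A), 22 (C/T), 31 (G/C), 34 (G/T).
That gives 7 mismatches out of 34 aligned sites, so the Hamming distance is 7.

7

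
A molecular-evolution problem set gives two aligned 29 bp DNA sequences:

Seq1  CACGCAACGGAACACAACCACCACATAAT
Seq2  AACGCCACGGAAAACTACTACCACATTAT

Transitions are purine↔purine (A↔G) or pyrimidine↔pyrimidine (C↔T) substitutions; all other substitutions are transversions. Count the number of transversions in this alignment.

Mismatches occur at site 1 (C/A, transversion), site 6 (A/C, transversion), site 13 (C/A, transversion), site 16 (A/T, transversion), site 19 (C/T, transition), site 27 (A/T, transversion).
Of the 6 differences, 1 transition and 5 transversions, so the answer is 5.

5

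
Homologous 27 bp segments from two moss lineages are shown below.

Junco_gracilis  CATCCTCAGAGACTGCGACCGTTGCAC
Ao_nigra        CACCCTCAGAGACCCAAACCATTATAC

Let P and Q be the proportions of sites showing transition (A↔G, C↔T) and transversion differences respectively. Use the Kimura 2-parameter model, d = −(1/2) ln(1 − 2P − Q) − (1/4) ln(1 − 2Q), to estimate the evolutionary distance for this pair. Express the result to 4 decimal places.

Differing sites — 3:T/C (Ti); 14:T/C (Ti); 15:G/C (Tv); 16:C/A (Tv); 17:G/A (Ti); 21:G/A (Ti); 24:G/A (Ti); 25:C/T (Ti).
Of the 8 differences, 6 transitions and 2 transversions over 27 sites: P = 6/27 = 0.222222, Q = 2/27 = 0.074074.
d = −0.5·ln(0.481482) − 0.25·ln(0.851852) = −0.5·(-0.730886) − 0.25·(-0.160342) = 0.4055.

0.4055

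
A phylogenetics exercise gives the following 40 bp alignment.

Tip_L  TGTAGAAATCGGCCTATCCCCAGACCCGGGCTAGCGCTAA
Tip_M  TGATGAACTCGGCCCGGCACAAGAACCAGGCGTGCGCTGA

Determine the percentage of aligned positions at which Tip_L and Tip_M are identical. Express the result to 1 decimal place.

67.5%

Differing sites — 3:T/A; 4:A/T; 8:A/C; 15:T/C; 16:A/G; 17:T/G; 19:C/A; 21:C/A; 25:C/A; 28:G/A; 32:T/G; 33:A/T; 39:A/G.
27 of the 40 sites match, so the percent identity is 27/40 × 100 = 67.5%.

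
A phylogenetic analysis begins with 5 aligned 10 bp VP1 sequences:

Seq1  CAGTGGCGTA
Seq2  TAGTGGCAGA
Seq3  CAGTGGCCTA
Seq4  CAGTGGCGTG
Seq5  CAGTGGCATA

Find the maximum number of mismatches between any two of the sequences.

Pairwise Hamming distances:
  Seq1 vs Seq2: 3
  Seq1 vs Seq3: 1
  Seq1 vs Seq4: 1
  Seq1 vs Seq5: 1
  Seq2 vs Seq3: 3
  Seq2 vs Seq4: 4
  Seq2 vs Seq5: 2
  Seq3 vs Seq4: 2
  Seq3 vs Seq5: 1
  Seq4 vs Seq5: 2
The largest is 4, between Seq2 and Seq4.

4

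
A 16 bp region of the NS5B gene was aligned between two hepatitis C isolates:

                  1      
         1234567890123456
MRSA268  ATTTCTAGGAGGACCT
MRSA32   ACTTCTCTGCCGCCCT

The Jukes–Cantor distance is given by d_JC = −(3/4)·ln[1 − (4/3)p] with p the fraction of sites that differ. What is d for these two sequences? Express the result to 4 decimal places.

0.5199

Mismatches occur at site 2 (T→C), site 7 (A→C), site 8 (G→T), site 10 (A→C), site 11 (G→C), site 13 (A→C).
p = 6/16 = 0.375000.
d = −0.75 · ln(1 − (4/3)·0.375000) = −0.75 · ln(0.500000) = −0.75 · (-0.693147) = 0.5199.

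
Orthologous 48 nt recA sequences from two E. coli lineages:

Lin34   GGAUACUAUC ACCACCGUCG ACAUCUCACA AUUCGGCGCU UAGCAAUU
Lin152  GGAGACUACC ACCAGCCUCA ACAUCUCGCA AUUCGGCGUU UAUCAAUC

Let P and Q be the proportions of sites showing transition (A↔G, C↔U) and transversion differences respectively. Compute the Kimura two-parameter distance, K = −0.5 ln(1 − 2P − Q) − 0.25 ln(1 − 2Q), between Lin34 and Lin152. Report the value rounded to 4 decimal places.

Mismatches occur at site 4 (U→G, transversion), site 9 (U→C, transition), site 15 (C→G, transversion), site 17 (G→C, transversion), site 20 (G→A, transition), site 28 (A→G, transition), site 39 (C→U, transition), site 43 (G→U, transversion), site 48 (U→C, transition).
Of the 9 differences, 5 transitions and 4 transversions over 48 sites: P = 5/48 = 0.104167, Q = 4/48 = 0.083333.
d = −0.5·ln(0.708333) − 0.25·ln(0.833334) = −0.5·(-0.344841) − 0.25·(-0.182321) = 0.2180.

0.2180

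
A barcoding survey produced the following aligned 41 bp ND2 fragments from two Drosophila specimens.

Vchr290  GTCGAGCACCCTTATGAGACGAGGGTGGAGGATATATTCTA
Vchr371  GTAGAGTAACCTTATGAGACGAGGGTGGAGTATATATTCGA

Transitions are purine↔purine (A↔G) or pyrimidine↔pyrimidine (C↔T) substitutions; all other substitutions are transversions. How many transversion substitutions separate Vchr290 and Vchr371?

4

Differing sites — 3:C/A (Tv); 7:C/T (Ti); 9:C/A (Tv); 31:G/T (Tv); 40:T/G (Tv).
Of the 5 differences, 1 transition and 4 transversions, so the answer is 4.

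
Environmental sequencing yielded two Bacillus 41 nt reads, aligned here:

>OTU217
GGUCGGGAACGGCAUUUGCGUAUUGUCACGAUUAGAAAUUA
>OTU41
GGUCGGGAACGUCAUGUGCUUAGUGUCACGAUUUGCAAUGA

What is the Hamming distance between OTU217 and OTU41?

Differing sites — 12:G/U; 16:U/G; 20:G/U; 23:U/G; 34:A/U; 36:A/C; 40:U/G.
That gives 7 mismatches out of 41 aligned sites, so the Hamming distance is 7.

7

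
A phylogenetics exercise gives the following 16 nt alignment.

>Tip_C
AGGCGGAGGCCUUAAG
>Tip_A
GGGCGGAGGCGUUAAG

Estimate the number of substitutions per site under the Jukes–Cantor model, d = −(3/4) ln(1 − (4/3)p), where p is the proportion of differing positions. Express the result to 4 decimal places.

Mismatches occur at site 1 (A↔G), site 11 (C↔G).
p = 2/16 = 0.125000.
d = −0.75 · ln(1 − (4/3)·0.125000) = −0.75 · ln(0.833333) = −0.75 · (-0.182322) = 0.1367.

0.1367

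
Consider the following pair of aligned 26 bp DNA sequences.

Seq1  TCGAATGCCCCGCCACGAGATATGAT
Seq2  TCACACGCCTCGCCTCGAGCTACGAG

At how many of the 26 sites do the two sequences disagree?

8

Mismatches occur at site 3 (G→A), site 4 (A→C), site 6 (T→C), site 10 (C→T), site 15 (A→T), site 20 (A→C), site 23 (T→C), site 26 (T→G).
That gives 8 mismatches out of 26 aligned sites, so the Hamming distance is 8.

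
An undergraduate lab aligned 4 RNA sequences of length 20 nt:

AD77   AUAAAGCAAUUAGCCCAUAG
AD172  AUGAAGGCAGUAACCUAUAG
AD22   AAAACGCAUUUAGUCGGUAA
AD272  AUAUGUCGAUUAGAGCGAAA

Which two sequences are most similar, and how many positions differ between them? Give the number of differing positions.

6

Pairwise Hamming distances:
  AD77 vs AD172: 6
  AD77 vs AD22: 7
  AD77 vs AD272: 9
  AD172 vs AD22: 12
  AD172 vs AD272: 14
  AD22 vs AD272: 10
The smallest is 6, between AD77 and AD172.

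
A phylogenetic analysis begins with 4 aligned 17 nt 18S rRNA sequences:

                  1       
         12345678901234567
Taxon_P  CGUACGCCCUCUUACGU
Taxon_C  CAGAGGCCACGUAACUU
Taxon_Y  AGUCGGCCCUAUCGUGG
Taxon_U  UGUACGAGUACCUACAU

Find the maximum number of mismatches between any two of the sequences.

Pairwise Hamming distances:
  Taxon_P vs Taxon_C: 8
  Taxon_P vs Taxon_Y: 8
  Taxon_P vs Taxon_U: 7
  Taxon_C vs Taxon_Y: 12
  Taxon_C vs Taxon_U: 12
  Taxon_Y vs Taxon_U: 14
The largest is 14, between Taxon_Y and Taxon_U.

14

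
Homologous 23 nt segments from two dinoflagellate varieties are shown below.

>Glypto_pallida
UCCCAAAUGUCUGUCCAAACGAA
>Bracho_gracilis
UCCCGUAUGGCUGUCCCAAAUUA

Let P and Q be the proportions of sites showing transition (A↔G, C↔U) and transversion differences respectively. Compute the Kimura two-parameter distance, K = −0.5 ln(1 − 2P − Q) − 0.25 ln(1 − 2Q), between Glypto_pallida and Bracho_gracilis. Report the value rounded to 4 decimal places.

0.3981

Mismatches occur at site 5 (A/G, transition), site 6 (A/U, transversion), site 10 (U/G, transversion), site 17 (A/C, transversion), site 20 (C/A, transversion), site 21 (G/U, transversion), site 22 (A/U, transversion).
Of the 7 differences, 1 transition and 6 transversions over 23 sites: P = 1/23 = 0.043478, Q = 6/23 = 0.260870.
d = −0.5·ln(0.652174) − 0.25·ln(0.478260) = −0.5·(-0.427444) − 0.25·(-0.737601) = 0.3981.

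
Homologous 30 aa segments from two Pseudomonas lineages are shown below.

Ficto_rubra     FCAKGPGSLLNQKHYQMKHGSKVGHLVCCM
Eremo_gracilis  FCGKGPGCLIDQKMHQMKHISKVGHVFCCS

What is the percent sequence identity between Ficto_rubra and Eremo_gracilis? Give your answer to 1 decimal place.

Differing sites — 3:A/G; 8:S/C; 10:L/I; 11:N/D; 14:H/M; 15:Y/H; 20:G/I; 26:L/V; 27:V/F; 30:M/S.
20 of the 30 sites match, so the percent identity is 20/30 × 100 = 66.7%.

66.7%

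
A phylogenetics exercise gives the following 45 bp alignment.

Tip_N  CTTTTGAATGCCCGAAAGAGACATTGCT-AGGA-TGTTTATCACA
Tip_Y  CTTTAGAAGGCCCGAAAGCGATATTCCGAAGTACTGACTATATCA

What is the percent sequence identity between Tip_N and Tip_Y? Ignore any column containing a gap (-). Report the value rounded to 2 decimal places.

74.42%

Excluding the 2 gap columns leaves 43 comparable sites.
The sequences differ at positions 5 (T/A), 9 (T/G), 19 (A/C), 22 (C/T), 26 (G/C), 28 (T/G), 32 (G/T), 37 (T/A), 38 (T/C), 42 (C/A), 43 (A/T).
32 of the 43 comparable sites match, so the percent identity is 32/43 × 100 = 74.42%.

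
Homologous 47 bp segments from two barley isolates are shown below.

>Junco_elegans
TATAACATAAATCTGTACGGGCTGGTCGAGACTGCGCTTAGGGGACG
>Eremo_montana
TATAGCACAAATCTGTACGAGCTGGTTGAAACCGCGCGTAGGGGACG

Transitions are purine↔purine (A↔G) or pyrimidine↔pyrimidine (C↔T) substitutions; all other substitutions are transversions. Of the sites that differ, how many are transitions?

Differing sites — 5:A/G (Ti); 8:T/C (Ti); 20:G/A (Ti); 27:C/T (Ti); 30:G/A (Ti); 33:T/C (Ti); 38:T/G (Tv).
Of the 7 differences, 6 transitions and 1 transversion, so the answer is 6.

6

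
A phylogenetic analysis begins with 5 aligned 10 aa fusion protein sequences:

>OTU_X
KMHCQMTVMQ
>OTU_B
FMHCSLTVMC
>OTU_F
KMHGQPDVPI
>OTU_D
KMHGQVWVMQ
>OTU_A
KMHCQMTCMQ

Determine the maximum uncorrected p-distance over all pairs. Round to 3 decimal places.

Pairwise Hamming distances:
  OTU_X vs OTU_B: 4
  OTU_X vs OTU_F: 5
  OTU_X vs OTU_D: 3
  OTU_X vs OTU_A: 1
  OTU_B vs OTU_F: 7
  OTU_B vs OTU_D: 6
  OTU_B vs OTU_A: 5
  OTU_F vs OTU_D: 4
  OTU_F vs OTU_A: 6
  OTU_D vs OTU_A: 4
The largest is 7 mismatches, between OTU_B and OTU_F; p = 7/10 = 0.700.

0.700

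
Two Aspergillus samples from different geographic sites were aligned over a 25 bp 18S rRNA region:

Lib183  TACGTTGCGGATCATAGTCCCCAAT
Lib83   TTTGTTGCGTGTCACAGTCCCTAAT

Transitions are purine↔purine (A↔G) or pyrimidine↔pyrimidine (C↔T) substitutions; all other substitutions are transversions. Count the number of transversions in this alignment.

2

Mismatches occur at site 2 (A→T, transversion), site 3 (C→T, transition), site 10 (G→T, transversion), site 11 (A→G, transition), site 15 (T→C, transition), site 22 (C→T, transition).
Of the 6 differences, 4 transitions and 2 transversions, so the answer is 2.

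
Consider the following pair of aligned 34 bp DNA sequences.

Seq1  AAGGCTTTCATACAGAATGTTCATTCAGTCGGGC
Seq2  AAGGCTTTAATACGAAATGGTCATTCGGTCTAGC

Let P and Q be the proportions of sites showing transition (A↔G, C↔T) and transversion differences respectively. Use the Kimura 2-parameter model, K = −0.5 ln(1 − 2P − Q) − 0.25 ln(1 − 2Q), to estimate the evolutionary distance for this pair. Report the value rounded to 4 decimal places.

0.2440

The sequences differ at positions 9 (C/A, transversion), 14 (A/G, transition), 15 (G/A, transition), 20 (T/G, transversion), 27 (A/G, transition), 31 (G/T, transversion), 32 (G/A, transition).
Of the 7 differences, 4 transitions and 3 transversions over 34 sites: P = 4/34 = 0.117647, Q = 3/34 = 0.088235.
d = −0.5·ln(0.676471) − 0.25·ln(0.823530) = −0.5·(-0.390866) − 0.25·(-0.194155) = 0.2440.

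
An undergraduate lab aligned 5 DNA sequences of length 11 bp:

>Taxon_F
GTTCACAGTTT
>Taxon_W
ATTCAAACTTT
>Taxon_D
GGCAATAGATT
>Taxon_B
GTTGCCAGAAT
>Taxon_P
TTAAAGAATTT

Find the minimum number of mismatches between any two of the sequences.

3

Pairwise Hamming distances:
  Taxon_F vs Taxon_W: 3
  Taxon_F vs Taxon_D: 5
  Taxon_F vs Taxon_B: 4
  Taxon_F vs Taxon_P: 5
  Taxon_W vs Taxon_D: 7
  Taxon_W vs Taxon_B: 7
  Taxon_W vs Taxon_P: 5
  Taxon_D vs Taxon_B: 6
  Taxon_D vs Taxon_P: 6
  Taxon_B vs Taxon_P: 8
The smallest is 3, between Taxon_F and Taxon_W.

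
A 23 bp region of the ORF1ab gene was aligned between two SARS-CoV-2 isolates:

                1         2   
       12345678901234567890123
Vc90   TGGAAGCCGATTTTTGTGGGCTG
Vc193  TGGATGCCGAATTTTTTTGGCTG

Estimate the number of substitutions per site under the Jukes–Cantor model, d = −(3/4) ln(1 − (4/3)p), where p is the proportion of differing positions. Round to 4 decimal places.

Mismatches occur at site 5 (A↔T), site 11 (T↔A), site 16 (G↔T), site 18 (G↔T).
p = 4/23 = 0.173913.
d = −0.75 · ln(1 − (4/3)·0.173913) = −0.75 · ln(0.768116) = −0.75 · (-0.263815) = 0.1979.

0.1979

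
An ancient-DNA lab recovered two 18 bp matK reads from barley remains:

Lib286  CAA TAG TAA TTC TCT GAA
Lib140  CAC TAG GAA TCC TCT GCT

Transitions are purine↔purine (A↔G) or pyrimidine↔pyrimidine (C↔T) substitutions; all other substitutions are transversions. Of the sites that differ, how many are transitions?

1

The sequences differ at positions 3 (A/C, transversion), 7 (T/G, transversion), 11 (T/C, transition), 17 (A/C, transversion), 18 (A/T, transversion).
Of the 5 differences, 1 transition and 4 transversions, so the answer is 1.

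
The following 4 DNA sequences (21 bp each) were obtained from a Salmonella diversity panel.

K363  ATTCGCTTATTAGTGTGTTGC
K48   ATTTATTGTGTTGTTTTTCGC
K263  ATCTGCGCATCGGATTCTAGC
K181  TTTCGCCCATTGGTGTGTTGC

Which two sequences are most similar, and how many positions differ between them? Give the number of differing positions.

Pairwise Hamming distances:
  K363 vs K48: 10
  K363 vs K263: 10
  K363 vs K181: 4
  K48 vs K263: 12
  K48 vs K181: 12
  K263 vs K181: 9
The smallest is 4, between K363 and K181.

4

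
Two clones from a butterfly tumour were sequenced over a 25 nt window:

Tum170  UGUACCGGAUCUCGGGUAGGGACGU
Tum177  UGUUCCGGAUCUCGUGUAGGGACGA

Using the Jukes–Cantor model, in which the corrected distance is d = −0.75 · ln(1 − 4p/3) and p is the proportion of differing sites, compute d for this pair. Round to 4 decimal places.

0.1308

Mismatches occur at site 4 (A↔U), site 15 (G↔U), site 25 (U↔A).
p = 3/25 = 0.120000.
d = −0.75 · ln(1 − (4/3)·0.120000) = −0.75 · ln(0.840000) = −0.75 · (-0.174353) = 0.1308.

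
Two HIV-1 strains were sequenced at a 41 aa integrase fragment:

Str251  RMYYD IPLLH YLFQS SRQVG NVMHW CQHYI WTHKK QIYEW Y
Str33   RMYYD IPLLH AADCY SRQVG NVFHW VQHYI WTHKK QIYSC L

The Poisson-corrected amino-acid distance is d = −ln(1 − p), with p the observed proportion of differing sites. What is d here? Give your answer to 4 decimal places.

Mismatches occur at site 11 (Y/A), site 12 (L/A), site 13 (F/D), site 14 (Q/C), site 15 (S/Y), site 23 (M/F), site 26 (C/V), site 39 (E/S), site 40 (W/C), site 41 (Y/L).
p = 10/41 = 0.243902.
d = −ln(1 − 0.243902) = −ln(0.756098) = 0.2796.

0.2796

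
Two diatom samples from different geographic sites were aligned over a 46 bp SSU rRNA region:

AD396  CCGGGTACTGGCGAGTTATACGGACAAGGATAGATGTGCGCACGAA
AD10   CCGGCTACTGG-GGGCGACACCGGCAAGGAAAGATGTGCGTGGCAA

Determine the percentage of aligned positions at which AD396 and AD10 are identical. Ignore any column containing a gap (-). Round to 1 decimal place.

Excluding the 1 gap column leaves 45 comparable sites.
Differing sites — 5:G/C; 14:A/G; 16:T/C; 17:T/G; 19:T/C; 22:G/C; 24:A/G; 31:T/A; 41:C/T; 42:A/G; 43:C/G; 44:G/C.
33 of the 45 comparable sites match, so the percent identity is 33/45 × 100 = 73.3%.

73.3%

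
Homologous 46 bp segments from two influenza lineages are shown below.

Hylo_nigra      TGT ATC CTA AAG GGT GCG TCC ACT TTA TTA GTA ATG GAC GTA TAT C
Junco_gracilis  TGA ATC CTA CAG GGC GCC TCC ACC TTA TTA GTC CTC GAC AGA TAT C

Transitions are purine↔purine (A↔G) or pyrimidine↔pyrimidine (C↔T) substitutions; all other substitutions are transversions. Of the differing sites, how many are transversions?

Mismatches occur at site 3 (T/A, transversion), site 10 (A/C, transversion), site 15 (T/C, transition), site 18 (G/C, transversion), site 24 (T/C, transition), site 33 (A/C, transversion), site 34 (A/C, transversion), site 36 (G/C, transversion), site 40 (G/A, transition), site 41 (T/G, transversion).
Of the 10 differences, 3 transitions and 7 transversions, so the answer is 7.

7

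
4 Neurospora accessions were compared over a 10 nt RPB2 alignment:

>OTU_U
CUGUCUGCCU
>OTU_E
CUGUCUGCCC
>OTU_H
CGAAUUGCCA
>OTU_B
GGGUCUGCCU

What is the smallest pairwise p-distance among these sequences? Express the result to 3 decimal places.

Pairwise Hamming distances:
  OTU_U vs OTU_E: 1
  OTU_U vs OTU_H: 5
  OTU_U vs OTU_B: 2
  OTU_E vs OTU_H: 5
  OTU_E vs OTU_B: 3
  OTU_H vs OTU_B: 5
The smallest is 1 mismatch, between OTU_U and OTU_E; p = 1/10 = 0.100.

0.100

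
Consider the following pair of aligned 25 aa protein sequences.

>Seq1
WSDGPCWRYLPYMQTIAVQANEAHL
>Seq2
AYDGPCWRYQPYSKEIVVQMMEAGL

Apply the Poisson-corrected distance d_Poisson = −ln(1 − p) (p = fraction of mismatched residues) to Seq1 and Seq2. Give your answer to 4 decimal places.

The sequences differ at positions 1 (W/A), 2 (S/Y), 10 (L/Q), 13 (M/S), 14 (Q/K), 15 (T/E), 17 (A/V), 20 (A/M), 21 (N/M), 24 (H/G).
p = 10/25 = 0.400000.
d = −ln(1 − 0.400000) = −ln(0.600000) = 0.5108.

0.5108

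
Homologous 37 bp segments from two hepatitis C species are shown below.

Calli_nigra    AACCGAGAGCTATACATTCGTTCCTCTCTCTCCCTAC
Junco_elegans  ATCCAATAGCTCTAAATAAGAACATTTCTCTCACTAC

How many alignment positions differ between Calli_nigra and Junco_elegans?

Mismatches occur at site 2 (A→T), site 5 (G→A), site 7 (G→T), site 12 (A→C), site 15 (C→A), site 18 (T→A), site 19 (C→A), site 21 (T→A), site 22 (T→A), site 24 (C→A), site 26 (C→T), site 33 (C→A).
That gives 12 mismatches out of 37 aligned sites, so the Hamming distance is 12.

12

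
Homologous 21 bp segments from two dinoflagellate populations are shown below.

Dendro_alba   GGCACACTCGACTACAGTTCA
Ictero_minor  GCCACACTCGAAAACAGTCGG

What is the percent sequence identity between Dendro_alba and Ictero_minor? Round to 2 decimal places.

The sequences differ at positions 2 (G/C), 12 (C/A), 13 (T/A), 19 (T/C), 20 (C/G), 21 (A/G).
15 of the 21 sites match, so the percent identity is 15/21 × 100 = 71.43%.

71.43%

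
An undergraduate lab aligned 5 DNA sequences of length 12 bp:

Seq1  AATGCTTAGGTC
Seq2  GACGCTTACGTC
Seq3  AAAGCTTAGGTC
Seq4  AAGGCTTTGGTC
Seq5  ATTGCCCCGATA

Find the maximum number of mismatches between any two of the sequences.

Pairwise Hamming distances:
  Seq1 vs Seq2: 3
  Seq1 vs Seq3: 1
  Seq1 vs Seq4: 2
  Seq1 vs Seq5: 6
  Seq2 vs Seq3: 3
  Seq2 vs Seq4: 4
  Seq2 vs Seq5: 9
  Seq3 vs Seq4: 2
  Seq3 vs Seq5: 7
  Seq4 vs Seq5: 7
The largest is 9, between Seq2 and Seq5.

9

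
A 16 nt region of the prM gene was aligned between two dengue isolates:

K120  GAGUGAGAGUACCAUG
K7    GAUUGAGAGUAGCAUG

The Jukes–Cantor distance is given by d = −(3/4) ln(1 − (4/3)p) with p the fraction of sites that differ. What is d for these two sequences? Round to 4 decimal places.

Mismatches occur at site 3 (G→U), site 12 (C→G).
p = 2/16 = 0.125000.
d = −0.75 · ln(1 − (4/3)·0.125000) = −0.75 · ln(0.833333) = −0.75 · (-0.182322) = 0.1367.

0.1367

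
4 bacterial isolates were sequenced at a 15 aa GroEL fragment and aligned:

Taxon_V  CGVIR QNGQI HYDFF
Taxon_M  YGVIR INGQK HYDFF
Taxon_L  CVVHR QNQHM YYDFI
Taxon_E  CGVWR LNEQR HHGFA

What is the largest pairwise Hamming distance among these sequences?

10

Pairwise Hamming distances:
  Taxon_V vs Taxon_M: 3
  Taxon_V vs Taxon_L: 7
  Taxon_V vs Taxon_E: 7
  Taxon_M vs Taxon_L: 9
  Taxon_M vs Taxon_E: 8
  Taxon_L vs Taxon_E: 10
The largest is 10, between Taxon_L and Taxon_E.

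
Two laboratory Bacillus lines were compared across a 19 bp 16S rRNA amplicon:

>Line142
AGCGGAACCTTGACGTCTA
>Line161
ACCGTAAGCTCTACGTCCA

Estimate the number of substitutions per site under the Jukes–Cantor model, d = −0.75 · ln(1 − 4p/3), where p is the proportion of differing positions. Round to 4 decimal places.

Mismatches occur at site 2 (G/C), site 5 (G/T), site 8 (C/G), site 11 (T/C), site 12 (G/T), site 18 (T/C).
p = 6/19 = 0.315789.
d = −0.75 · ln(1 − (4/3)·0.315789) = −0.75 · ln(0.578948) = −0.75 · (-0.546543) = 0.4099.

0.4099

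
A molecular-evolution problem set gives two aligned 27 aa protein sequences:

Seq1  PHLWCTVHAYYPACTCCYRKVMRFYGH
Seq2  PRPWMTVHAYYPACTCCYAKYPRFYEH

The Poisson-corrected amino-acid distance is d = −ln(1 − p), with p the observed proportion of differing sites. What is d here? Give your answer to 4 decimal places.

Differing sites — 2:H/R; 3:L/P; 5:C/M; 19:R/A; 21:V/Y; 22:M/P; 26:G/E.
p = 7/27 = 0.259259.
d = −ln(1 − 0.259259) = −ln(0.740741) = 0.3001.

0.3001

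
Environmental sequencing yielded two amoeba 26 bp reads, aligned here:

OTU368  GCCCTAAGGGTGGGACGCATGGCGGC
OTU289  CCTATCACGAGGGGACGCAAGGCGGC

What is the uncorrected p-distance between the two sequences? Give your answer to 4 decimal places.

Differing sites — 1:G/C; 3:C/T; 4:C/A; 6:A/C; 8:G/C; 10:G/A; 11:T/G; 20:T/A.
There are 8 differences over 26 sites, so p = 8/26 = 0.3077.

0.3077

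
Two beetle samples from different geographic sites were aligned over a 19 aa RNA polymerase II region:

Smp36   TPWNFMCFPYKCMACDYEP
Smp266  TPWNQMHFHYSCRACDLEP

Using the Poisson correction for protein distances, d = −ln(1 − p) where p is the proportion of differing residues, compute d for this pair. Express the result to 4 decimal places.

Mismatches occur at site 5 (F↔Q), site 7 (C↔H), site 9 (P↔H), site 11 (K↔S), site 13 (M↔R), site 17 (Y↔L).
p = 6/19 = 0.315789.
d = −ln(1 − 0.315789) = −ln(0.684211) = 0.3795.

0.3795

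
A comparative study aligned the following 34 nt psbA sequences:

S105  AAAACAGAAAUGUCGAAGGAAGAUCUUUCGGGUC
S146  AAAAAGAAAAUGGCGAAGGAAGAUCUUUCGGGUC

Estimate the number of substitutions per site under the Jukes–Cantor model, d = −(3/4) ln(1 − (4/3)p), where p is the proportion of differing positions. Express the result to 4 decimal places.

Mismatches occur at site 5 (C→A), site 6 (A→G), site 7 (G→A), site 13 (U→G).
p = 4/34 = 0.117647.
d = −0.75 · ln(1 − (4/3)·0.117647) = −0.75 · ln(0.843137) = −0.75 · (-0.170626) = 0.1280.

0.1280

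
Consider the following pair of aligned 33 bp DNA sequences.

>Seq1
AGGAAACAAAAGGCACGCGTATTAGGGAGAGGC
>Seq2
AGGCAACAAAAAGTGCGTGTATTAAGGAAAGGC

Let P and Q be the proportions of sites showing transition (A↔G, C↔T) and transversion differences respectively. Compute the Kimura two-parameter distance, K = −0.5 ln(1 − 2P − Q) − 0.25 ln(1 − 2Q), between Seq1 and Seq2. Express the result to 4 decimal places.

Differing sites — 4:A/C (Tv); 12:G/A (Ti); 14:C/T (Ti); 15:A/G (Ti); 18:C/T (Ti); 25:G/A (Ti); 29:G/A (Ti).
Of the 7 differences, 6 transitions and 1 transversion over 33 sites: P = 6/33 = 0.181818, Q = 1/33 = 0.030303.
d = −0.5·ln(0.606061) − 0.25·ln(0.939394) = −0.5·(-0.500775) − 0.25·(-0.062520) = 0.2660.

0.2660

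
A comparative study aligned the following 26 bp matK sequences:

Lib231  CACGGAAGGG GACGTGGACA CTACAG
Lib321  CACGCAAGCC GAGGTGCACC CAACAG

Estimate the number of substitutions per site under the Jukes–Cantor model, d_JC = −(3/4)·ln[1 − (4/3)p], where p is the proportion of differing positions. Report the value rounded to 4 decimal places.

0.3335

Differing sites — 5:G/C; 9:G/C; 10:G/C; 13:C/G; 17:G/C; 20:A/C; 22:T/A.
p = 7/26 = 0.269231.
d = −0.75 · ln(1 − (4/3)·0.269231) = −0.75 · ln(0.641025) = −0.75 · (-0.444687) = 0.3335.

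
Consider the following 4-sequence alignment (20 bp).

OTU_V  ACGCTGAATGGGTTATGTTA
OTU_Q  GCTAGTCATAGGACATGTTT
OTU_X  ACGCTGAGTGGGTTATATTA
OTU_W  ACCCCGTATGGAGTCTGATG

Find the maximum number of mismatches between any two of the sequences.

Pairwise Hamming distances:
  OTU_V vs OTU_Q: 10
  OTU_V vs OTU_X: 2
  OTU_V vs OTU_W: 8
  OTU_Q vs OTU_X: 12
  OTU_Q vs OTU_W: 13
  OTU_X vs OTU_W: 10
The largest is 13, between OTU_Q and OTU_W.

13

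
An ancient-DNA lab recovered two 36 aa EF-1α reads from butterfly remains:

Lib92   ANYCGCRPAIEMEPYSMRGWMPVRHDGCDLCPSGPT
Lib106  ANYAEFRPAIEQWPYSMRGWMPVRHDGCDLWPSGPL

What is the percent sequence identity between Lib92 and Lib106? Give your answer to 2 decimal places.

80.56%

The sequences differ at positions 4 (C/A), 5 (G/E), 6 (C/F), 12 (M/Q), 13 (E/W), 31 (C/W), 36 (T/L).
29 of the 36 sites match, so the percent identity is 29/36 × 100 = 80.56%.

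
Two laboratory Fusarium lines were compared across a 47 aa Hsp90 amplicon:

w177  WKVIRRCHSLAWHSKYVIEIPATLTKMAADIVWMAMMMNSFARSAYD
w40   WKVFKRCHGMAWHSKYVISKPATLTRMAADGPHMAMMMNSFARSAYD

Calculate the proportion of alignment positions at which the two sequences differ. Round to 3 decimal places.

0.213

The sequences differ at positions 4 (I/F), 5 (R/K), 9 (S/G), 10 (L/M), 19 (E/S), 20 (I/K), 26 (K/R), 31 (I/G), 32 (V/P), 33 (W/H).
There are 10 differences over 47 sites, so p = 10/47 = 0.213.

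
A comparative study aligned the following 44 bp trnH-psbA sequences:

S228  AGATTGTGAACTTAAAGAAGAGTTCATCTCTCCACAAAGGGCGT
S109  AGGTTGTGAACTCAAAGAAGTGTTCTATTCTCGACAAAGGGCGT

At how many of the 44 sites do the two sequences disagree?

7

The sequences differ at positions 3 (A/G), 13 (T/C), 21 (A/T), 26 (A/T), 27 (T/A), 28 (C/T), 33 (C/G).
That gives 7 mismatches out of 44 aligned sites, so the Hamming distance is 7.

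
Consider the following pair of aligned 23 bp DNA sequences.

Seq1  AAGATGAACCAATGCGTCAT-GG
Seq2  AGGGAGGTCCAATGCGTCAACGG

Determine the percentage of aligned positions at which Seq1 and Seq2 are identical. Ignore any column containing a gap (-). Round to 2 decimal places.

Excluding the 1 gap column leaves 22 comparable sites.
Mismatches occur at site 2 (A→G), site 4 (A→G), site 5 (T→A), site 7 (A→G), site 8 (A→T), site 20 (T→A).
16 of the 22 comparable sites match, so the percent identity is 16/22 × 100 = 72.73%.

72.73%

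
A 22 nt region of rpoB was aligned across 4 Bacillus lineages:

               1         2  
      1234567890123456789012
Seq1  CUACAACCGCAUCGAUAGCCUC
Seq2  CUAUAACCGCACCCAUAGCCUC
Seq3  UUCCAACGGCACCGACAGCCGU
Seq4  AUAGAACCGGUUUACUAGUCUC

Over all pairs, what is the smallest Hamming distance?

Pairwise Hamming distances:
  Seq1 vs Seq2: 3
  Seq1 vs Seq3: 7
  Seq1 vs Seq4: 8
  Seq2 vs Seq3: 8
  Seq2 vs Seq4: 9
  Seq3 vs Seq4: 14
The smallest is 3, between Seq1 and Seq2.

3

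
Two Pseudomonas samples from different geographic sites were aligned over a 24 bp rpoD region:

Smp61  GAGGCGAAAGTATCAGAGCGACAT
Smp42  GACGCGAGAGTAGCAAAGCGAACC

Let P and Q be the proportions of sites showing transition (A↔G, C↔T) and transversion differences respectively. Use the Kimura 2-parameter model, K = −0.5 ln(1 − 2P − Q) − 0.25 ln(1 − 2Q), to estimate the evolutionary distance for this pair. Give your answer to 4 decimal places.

Differing sites — 3:G/C (Tv); 8:A/G (Ti); 13:T/G (Tv); 16:G/A (Ti); 22:C/A (Tv); 23:A/C (Tv); 24:T/C (Ti).
Of the 7 differences, 3 transitions and 4 transversions over 24 sites: P = 3/24 = 0.125000, Q = 4/24 = 0.166667.
d = −0.5·ln(0.583333) − 0.25·ln(0.666666) = −0.5·(-0.538997) − 0.25·(-0.405466) = 0.3709.

0.3709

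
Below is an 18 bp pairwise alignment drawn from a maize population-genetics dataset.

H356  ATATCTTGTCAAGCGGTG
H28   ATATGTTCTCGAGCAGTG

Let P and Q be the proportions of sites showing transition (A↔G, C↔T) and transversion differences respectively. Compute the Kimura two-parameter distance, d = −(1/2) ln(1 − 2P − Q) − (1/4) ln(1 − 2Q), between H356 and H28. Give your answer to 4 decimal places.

The sequences differ at positions 5 (C/G, transversion), 8 (G/C, transversion), 11 (A/G, transition), 15 (G/A, transition).
Of the 4 differences, 2 transitions and 2 transversions over 18 sites: P = 2/18 = 0.111111, Q = 2/18 = 0.111111.
d = −0.5·ln(0.666667) − 0.25·ln(0.777778) = −0.5·(-0.405465) − 0.25·(-0.251314) = 0.2656.

0.2656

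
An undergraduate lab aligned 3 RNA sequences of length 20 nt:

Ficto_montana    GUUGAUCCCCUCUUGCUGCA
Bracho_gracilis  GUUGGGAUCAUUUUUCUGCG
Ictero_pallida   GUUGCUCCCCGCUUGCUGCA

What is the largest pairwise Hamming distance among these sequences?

Pairwise Hamming distances:
  Ficto_montana vs Bracho_gracilis: 8
  Ficto_montana vs Ictero_pallida: 2
  Bracho_gracilis vs Ictero_pallida: 9
The largest is 9, between Bracho_gracilis and Ictero_pallida.

9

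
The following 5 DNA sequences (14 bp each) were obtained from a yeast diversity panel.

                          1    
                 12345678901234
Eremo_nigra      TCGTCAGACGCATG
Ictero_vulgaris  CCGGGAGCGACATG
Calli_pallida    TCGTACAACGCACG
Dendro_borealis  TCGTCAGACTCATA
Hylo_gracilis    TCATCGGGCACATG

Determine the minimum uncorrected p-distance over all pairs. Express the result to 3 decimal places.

0.143

Pairwise Hamming distances:
  Eremo_nigra vs Ictero_vulgaris: 6
  Eremo_nigra vs Calli_pallida: 4
  Eremo_nigra vs Dendro_borealis: 2
  Eremo_nigra vs Hylo_gracilis: 4
  Ictero_vulgaris vs Calli_pallida: 9
  Ictero_vulgaris vs Dendro_borealis: 7
  Ictero_vulgaris vs Hylo_gracilis: 7
  Calli_pallida vs Dendro_borealis: 6
  Calli_pallida vs Hylo_gracilis: 7
  Dendro_borealis vs Hylo_gracilis: 5
The smallest is 2 mismatches, between Eremo_nigra and Dendro_borealis; p = 2/14 = 0.143.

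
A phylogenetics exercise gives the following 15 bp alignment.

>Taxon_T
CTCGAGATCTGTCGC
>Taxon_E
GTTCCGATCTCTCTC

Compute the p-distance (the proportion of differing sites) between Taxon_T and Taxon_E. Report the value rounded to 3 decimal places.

Differing sites — 1:C/G; 3:C/T; 4:G/C; 5:A/C; 11:G/C; 14:G/T.
There are 6 differences over 15 sites, so p = 6/15 = 0.400.

0.400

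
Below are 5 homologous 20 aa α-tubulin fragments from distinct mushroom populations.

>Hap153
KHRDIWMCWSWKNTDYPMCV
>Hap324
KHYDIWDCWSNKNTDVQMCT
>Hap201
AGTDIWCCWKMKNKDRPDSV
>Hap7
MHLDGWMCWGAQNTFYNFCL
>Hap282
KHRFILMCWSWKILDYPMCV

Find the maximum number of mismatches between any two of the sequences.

15

Pairwise Hamming distances:
  Hap153 vs Hap324: 6
  Hap153 vs Hap201: 10
  Hap153 vs Hap7: 10
  Hap153 vs Hap282: 4
  Hap324 vs Hap201: 12
  Hap324 vs Hap7: 12
  Hap324 vs Hap282: 10
  Hap201 vs Hap7: 15
  Hap201 vs Hap282: 13
  Hap7 vs Hap282: 14
The largest is 15, between Hap201 and Hap7.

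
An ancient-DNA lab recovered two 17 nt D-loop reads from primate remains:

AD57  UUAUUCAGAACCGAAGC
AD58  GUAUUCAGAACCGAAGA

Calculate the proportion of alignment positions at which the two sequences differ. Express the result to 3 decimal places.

0.118

Mismatches occur at site 1 (U/G), site 17 (C/A).
There are 2 differences over 17 sites, so p = 2/17 = 0.118.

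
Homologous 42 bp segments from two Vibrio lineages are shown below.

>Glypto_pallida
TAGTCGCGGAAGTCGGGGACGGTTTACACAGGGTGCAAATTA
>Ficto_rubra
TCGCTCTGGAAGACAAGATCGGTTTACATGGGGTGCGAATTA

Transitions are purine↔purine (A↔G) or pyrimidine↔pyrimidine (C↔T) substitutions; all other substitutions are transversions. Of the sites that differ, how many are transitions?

Mismatches occur at site 2 (A→C, transversion), site 4 (T→C, transition), site 5 (C→T, transition), site 6 (G→C, transversion), site 7 (C→T, transition), site 13 (T→A, transversion), site 15 (G→A, transition), site 16 (G→A, transition), site 18 (G→A, transition), site 19 (A→T, transversion), site 29 (C→T, transition), site 30 (A→G, transition), site 37 (A→G, transition).
Of the 13 differences, 9 transitions and 4 transversions, so the answer is 9.

9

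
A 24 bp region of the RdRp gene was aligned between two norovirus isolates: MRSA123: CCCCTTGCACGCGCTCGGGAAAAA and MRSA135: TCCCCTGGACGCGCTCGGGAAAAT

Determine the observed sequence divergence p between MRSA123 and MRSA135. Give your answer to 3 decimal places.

Differing sites — 1:C/T; 5:T/C; 8:C/G; 24:A/T.
There are 4 differences over 24 sites, so p = 4/24 = 0.167.

0.167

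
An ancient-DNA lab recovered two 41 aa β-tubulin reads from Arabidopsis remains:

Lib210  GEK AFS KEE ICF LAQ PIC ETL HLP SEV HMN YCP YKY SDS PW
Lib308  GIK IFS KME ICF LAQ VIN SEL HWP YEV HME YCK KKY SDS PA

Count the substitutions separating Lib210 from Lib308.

13

Mismatches occur at site 2 (E→I), site 4 (A→I), site 8 (E→M), site 16 (P→V), site 18 (C→N), site 19 (E→S), site 20 (T→E), site 23 (L→W), site 25 (S→Y), site 30 (N→E), site 33 (P→K), site 34 (Y→K), site 41 (W→A).
That gives 13 mismatches out of 41 aligned sites, so the Hamming distance is 13.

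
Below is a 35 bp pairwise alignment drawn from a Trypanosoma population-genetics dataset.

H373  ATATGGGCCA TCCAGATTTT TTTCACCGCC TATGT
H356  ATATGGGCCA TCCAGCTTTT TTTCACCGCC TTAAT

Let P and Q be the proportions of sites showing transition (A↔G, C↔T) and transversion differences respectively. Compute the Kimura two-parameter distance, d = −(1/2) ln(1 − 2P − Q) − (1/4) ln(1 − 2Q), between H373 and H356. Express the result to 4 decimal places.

The sequences differ at positions 16 (A/C, transversion), 32 (A/T, transversion), 33 (T/A, transversion), 34 (G/A, transition).
Of the 4 differences, 1 transition and 3 transversions over 35 sites: P = 1/35 = 0.028571, Q = 3/35 = 0.085714.
d = −0.5·ln(0.857144) − 0.25·ln(0.828572) = −0.5·(-0.154149) − 0.25·(-0.188052) = 0.1241.

0.1241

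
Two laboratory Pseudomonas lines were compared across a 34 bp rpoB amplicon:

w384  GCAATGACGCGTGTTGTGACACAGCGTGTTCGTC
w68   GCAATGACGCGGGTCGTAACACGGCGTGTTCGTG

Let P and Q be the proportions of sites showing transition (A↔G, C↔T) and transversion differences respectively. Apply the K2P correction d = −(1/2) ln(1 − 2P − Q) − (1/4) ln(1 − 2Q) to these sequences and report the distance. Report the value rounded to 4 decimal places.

0.1654

The sequences differ at positions 12 (T/G, transversion), 15 (T/C, transition), 18 (G/A, transition), 23 (A/G, transition), 34 (C/G, transversion).
Of the 5 differences, 3 transitions and 2 transversions over 34 sites: P = 3/34 = 0.088235, Q = 2/34 = 0.058824.
d = −0.5·ln(0.764706) − 0.25·ln(0.882352) = −0.5·(-0.268264) − 0.25·(-0.125164) = 0.1654.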